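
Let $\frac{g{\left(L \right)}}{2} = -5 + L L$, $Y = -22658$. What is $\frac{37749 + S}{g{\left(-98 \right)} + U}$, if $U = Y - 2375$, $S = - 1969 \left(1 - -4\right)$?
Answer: $- \frac{27904}{5835} \approx -4.7822$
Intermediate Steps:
$g{\left(L \right)} = -10 + 2 L^{2}$ ($g{\left(L \right)} = 2 \left(-5 + L L\right) = 2 \left(-5 + L^{2}\right) = -10 + 2 L^{2}$)
$S = -9845$ ($S = - 1969 \left(1 + 4\right) = \left(-1969\right) 5 = -9845$)
$U = -25033$ ($U = -22658 - 2375 = -25033$)
$\frac{37749 + S}{g{\left(-98 \right)} + U} = \frac{37749 - 9845}{\left(-10 + 2 \left(-98\right)^{2}\right) - 25033} = \frac{27904}{\left(-10 + 2 \cdot 9604\right) - 25033} = \frac{27904}{\left(-10 + 19208\right) - 25033} = \frac{27904}{19198 - 25033} = \frac{27904}{-5835} = 27904 \left(- \frac{1}{5835}\right) = - \frac{27904}{5835}$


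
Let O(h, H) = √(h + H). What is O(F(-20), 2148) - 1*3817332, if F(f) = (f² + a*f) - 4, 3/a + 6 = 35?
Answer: -3817332 + 2*√534441/29 ≈ -3.8173e+6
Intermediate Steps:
a = 3/29 (a = 3/(-6 + 35) = 3/29 ≈ 0.10345)
F(f) = -4 + f² + 3*f/29 (F(f) = (f² + 3*f/29) - 4 = -4 + f² + 3*f/29)
O(h, H) = √(H + h)
O(F(-20), 2148) - 1*3817332 = √(2148 + (-4 + (-20)² + (3/29)*(-20))) - 1*3817332 = √(2148 + (-4 + 400 - 60/29)) - 3817332 = √(2148 + 11424/29) - 3817332 = √(73716/29) - 3817332 = 2*√534441/29 - 3817332 = -3817332 + 2*√534441/29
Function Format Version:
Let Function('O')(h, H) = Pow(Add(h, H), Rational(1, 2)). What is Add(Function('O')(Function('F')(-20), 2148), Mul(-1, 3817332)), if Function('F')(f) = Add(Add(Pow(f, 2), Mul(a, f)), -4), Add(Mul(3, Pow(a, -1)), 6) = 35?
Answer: Add(-3817332, Mul(Rational(2, 29), Pow(534441, Rational(1, 2)))) ≈ -3.8173e+6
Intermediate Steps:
a = Rational(3, 29) (a = Mul(3, Pow(Add(-6, 35), -1)) = Mul(3, Pow(29, -1)) = Mul(3, Rational(1, 29)) = Rational(3, 29) ≈ 0.10345)
Function('F')(f) = Add(-4, Pow(f, 2), Mul(Rational(3, 29), f)) (Function('F')(f) = Add(Add(Pow(f, 2), Mul(Rational(3, 29), f)), -4) = Add(-4, Pow(f, 2), Mul(Rational(3, 29), f)))
Function('O')(h, H) = Pow(Add(H, h), Rational(1, 2))
Add(Function('O')(Function('F')(-20), 2148), Mul(-1, 3817332)) = Add(Pow(Add(2148, Add(-4, Pow(-20, 2), Mul(Rational(3, 29), -20))), Rational(1, 2)), Mul(-1, 3817332)) = Add(Pow(Add(2148, Add(-4, 400, Rational(-60, 29))), Rational(1, 2)), -3817332) = Add(Pow(Add(2148, Rational(11424, 29)), Rational(1, 2)), -3817332) = Add(Pow(Rational(73716, 29), Rational(1, 2)), -3817332) = Add(Mul(Rational(2, 29), Pow(534441, Rational(1, 2))), -3817332) = Add(-3817332, Mul(Rational(2, 29), Pow(534441, Rational(1, 2))))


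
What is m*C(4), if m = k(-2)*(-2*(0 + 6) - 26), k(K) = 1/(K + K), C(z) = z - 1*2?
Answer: 19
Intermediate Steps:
C(z) = -2 + z (C(z) = z - 2 = -2 + z)
k(K) = 1/(2*K)
m = 19/2 (m = ((½)/(-2))*(-2*(0 + 6) - 26) = ((½)*(-½))*(-2*6 - 26) = -(-12 - 26)/4 = -¼*(-38) = 19/2 ≈ 9.5000)
m*C(4) = 19*(-2 + 4)/2 = (19/2)*2 = 19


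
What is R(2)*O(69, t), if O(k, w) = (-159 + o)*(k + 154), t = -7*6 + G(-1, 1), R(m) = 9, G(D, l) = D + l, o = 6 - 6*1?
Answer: -319113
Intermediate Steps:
o = 0 (o = 6 - 6 = 0)
t = -42 (t = -7*6 + (-1 + 1) = -42 + 0 = -42)
O(k, w) = -24486 - 159*k (O(k, w) = (-159 + 0)*(k + 154) = -159*(154 + k) = -24486 - 159*k)
R(2)*O(69, t) = 9*(-24486 - 159*69) = 9*(-24486 - 10971) = 9*(-35457) = -319113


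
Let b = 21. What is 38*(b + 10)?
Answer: 1178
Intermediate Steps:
38*(b + 10) = 38*(21 + 10) = 38*31 = 1178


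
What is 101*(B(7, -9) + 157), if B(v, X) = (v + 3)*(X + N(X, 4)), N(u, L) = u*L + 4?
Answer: -25553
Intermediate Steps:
N(u, L) = 4 + L*u (N(u, L) = L*u + 4 = 4 + L*u)
B(v, X) = (3 + v)*(4 + 5*X) (B(v, X) = (v + 3)*(X + (4 + 4*X)) = (3 + v)*(4 + 5*X))
101*(B(7, -9) + 157) = 101*((12 + 4*7 + 15*(-9) + 5*(-9)*7) + 157) = 101*((12 + 28 - 135 - 315) + 157) = 101*(-410 + 157) = 101*(-253) = -25553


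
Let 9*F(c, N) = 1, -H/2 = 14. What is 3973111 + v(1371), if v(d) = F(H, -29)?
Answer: 35758000/9 ≈ 3.9731e+6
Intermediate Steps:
H = -28 (H = -2*14 = -28)
F(c, N) = ⅑ (F(c, N) = (⅑)*1 = ⅑)
v(d) = ⅑
3973111 + v(1371) = 3973111 + ⅑ = 35758000/9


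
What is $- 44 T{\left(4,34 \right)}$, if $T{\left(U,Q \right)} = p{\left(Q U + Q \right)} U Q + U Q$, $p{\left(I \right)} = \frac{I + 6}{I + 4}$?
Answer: $- \frac{1047200}{87} \approx -12037.0$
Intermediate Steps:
$p{\left(I \right)} = \frac{6 + I}{4 + I}$
$T{\left(U,Q \right)} = Q U + \frac{Q U \left(6 + Q + Q U\right)}{4 + Q + Q U}$ ($T{\left(U,Q \right)} = \frac{6 + \left(Q U + Q\right)}{4 + \left(Q U + Q\right)} U Q + U Q = \frac{6 + \left(Q + Q U\right)}{4 + \left(Q + Q U\right)} U Q + Q U = \frac{6 + Q + Q U}{4 + Q + Q U} U Q + Q U = \frac{U \left(6 + Q + Q U\right)}{4 + Q + Q U} Q + Q U = \frac{Q U \left(6 + Q + Q U\right)}{4 + Q + Q U} + Q U = Q U + \frac{Q U \left(6 + Q + Q U\right)}{4 + Q + Q U}$)
$- 44 T{\left(4,34 \right)} = - 44 \cdot 2 \cdot 34 \cdot 4 \frac{1}{4 + 34 \left(1 + 4\right)} \left(5 + 34 \left(1 + 4\right)\right) = - 44 \cdot 2 \cdot 34 \cdot 4 \frac{1}{4 + 34 \cdot 5} \left(5 + 34 \cdot 5\right) = - 44 \cdot 2 \cdot 34 \cdot 4 \frac{1}{4 + 170} \left(5 + 170\right) = - 44 \cdot 2 \cdot 34 \cdot 4 \cdot \frac{1}{174} \cdot 175 = \left(-44\right) \frac{23800}{87} = - \frac{1047200}{87}$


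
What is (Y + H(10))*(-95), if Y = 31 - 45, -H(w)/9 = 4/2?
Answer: 3040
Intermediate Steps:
H(w) = -18 (H(w) = -36/2 = -9*2 = -18)
Y = -14
(Y + H(10))*(-95) = (-14 - 18)*(-95) = -32*(-95) = 3040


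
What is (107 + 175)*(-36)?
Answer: -10152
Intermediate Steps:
(107 + 175)*(-36) = 282*(-36) = -10152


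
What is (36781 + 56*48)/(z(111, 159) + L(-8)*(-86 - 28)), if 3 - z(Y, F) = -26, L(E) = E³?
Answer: 39469/58397 ≈ 0.67587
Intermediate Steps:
z(Y, F) = 29 (z(Y, F) = 3 - 1*(-26) = 3 + 26 = 29)
(36781 + 56*48)/(z(111, 159) + L(-8)*(-86 - 28)) = (36781 + 56*48)/(29 + (-8)³*(-86 - 28)) = (36781 + 2688)/(29 - 512*(-114)) = 39469/(29 + 58368) = 39469/58397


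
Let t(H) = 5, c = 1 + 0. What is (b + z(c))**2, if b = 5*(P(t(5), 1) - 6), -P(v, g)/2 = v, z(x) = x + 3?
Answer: 5776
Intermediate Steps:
c = 1
z(x) = 3 + x
P(v, g) = -2*v
b = -80 (b = 5*(-2*5 - 6) = 5*(-10 - 6) = 5*(-16) = -80)
(b + z(c))**2 = (-80 + (3 + 1))**2 = (-80 + 4)**2 = (-76)**2 = 5776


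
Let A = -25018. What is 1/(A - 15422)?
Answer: -1/40440 ≈ -2.4728e-5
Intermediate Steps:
1/(A - 15422) = 1/(-25018 - 15422) = 1/(-40440) = -1/40440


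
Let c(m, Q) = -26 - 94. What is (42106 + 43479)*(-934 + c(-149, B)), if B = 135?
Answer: -90206590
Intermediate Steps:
c(m, Q) = -120
(42106 + 43479)*(-934 + c(-149, B)) = (42106 + 43479)*(-934 - 120) = 85585*(-1054) = -90206590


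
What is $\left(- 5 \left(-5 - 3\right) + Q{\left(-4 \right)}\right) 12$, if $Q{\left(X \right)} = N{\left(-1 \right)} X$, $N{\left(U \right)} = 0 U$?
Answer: $480$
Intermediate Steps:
$N{\left(U \right)} = 0$
$Q{\left(X \right)} = 0$ ($Q{\left(X \right)} = 0 X = 0$)
$\left(- 5 \left(-5 - 3\right) + Q{\left(-4 \right)}\right) 12 = \left(- 5 \left(-5 - 3\right) + 0\right) 12 = \left(\left(-5\right) \left(-8\right) + 0\right) 12 = \left(40 + 0\right) 12 = 40 \cdot 12 = 480$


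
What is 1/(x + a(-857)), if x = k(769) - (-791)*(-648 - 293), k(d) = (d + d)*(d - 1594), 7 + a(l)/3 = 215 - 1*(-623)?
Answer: -1/2010688 ≈ -4.9734e-7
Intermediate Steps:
a(l) = 2493 (a(l) = -21 + 3*(215 - 1*(-623)) = -21 + 3*(215 + 623) = -21 + 3*838 = -21 + 2514 = 2493)
k(d) = 2*d*(-1594 + d) (k(d) = (2*d)*(-1594 + d) = 2*d*(-1594 + d))
x = -2013181 (x = 2*769*(-1594 + 769) - (-791)*(-648 - 293) = 2*769*(-825) - (-791)*(-941) = -1268850 - 1*744331 = -1268850 - 744331 = -2013181)
1/(x + a(-857)) = 1/(-2013181 + 2493) = 1/(-2010688) = -1/2010688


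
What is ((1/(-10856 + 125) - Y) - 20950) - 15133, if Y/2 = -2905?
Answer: -324859564/10731 ≈ -30273.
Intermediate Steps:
Y = -5810 (Y = 2*(-2905) = -5810)
((1/(-10856 + 125) - Y) - 20950) - 15133 = ((1/(-10856 + 125) - 1*(-5810)) - 20950) - 15133 = ((1/(-10731) + 5810) - 20950) - 15133 = ((-1/10731 + 5810) - 20950) - 15133 = (62347109/10731 - 20950) - 15133 = -162467341/10731 - 15133 = -324859564/10731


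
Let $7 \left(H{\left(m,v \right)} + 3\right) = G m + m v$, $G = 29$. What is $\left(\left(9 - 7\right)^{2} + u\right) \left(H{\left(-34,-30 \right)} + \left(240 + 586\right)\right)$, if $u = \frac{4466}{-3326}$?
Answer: $\frac{25608105}{11641} \approx 2199.8$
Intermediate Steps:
$H{\left(m,v \right)} = -3 + \frac{29 m}{7} + \frac{m v}{7}$ ($H{\left(m,v \right)} = -3 + \frac{29 m + m v}{7} = -3 + \left(\frac{29 m}{7} + \frac{m v}{7}\right) = -3 + \frac{29 m}{7} + \frac{m v}{7}$)
$u = - \frac{2233}{1663}$ ($u = 4466 \left(- \frac{1}{3326}\right) = - \frac{2233}{1663} \approx -1.3428$)
$\left(\left(9 - 7\right)^{2} + u\right) \left(H{\left(-34,-30 \right)} + \left(240 + 586\right)\right) = \left(\left(9 - 7\right)^{2} - \frac{2233}{1663}\right) \left(\left(-3 + \frac{29}{7} \left(-34\right) + \frac{1}{7} \left(-34\right) \left(-30\right)\right) + \left(240 + 586\right)\right) = \left(2^{2} - \frac{2233}{1663}\right) \left(\left(-3 - \frac{986}{7} + \frac{1020}{7}\right) + 826\right) = \left(4 - \frac{2233}{1663}\right) \left(\frac{13}{7} + 826\right) = \frac{4419}{1663} \cdot \frac{5795}{7} = \frac{25608105}{11641}$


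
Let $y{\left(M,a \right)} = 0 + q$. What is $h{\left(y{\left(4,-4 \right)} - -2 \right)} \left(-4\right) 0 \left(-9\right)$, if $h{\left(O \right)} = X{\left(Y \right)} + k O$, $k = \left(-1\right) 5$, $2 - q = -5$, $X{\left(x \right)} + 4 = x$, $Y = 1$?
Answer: $0$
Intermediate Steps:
$X{\left(x \right)} = -4 + x$
$q = 7$ ($q = 2 - -5 = 2 + 5 = 7$)
$k = -5$
$y{\left(M,a \right)} = 7$ ($y{\left(M,a \right)} = 0 + 7 = 7$)
$h{\left(O \right)} = -3 - 5 O$ ($h{\left(O \right)} = \left(-4 + 1\right) - 5 O = -3 - 5 O$)
$h{\left(y{\left(4,-4 \right)} - -2 \right)} \left(-4\right) 0 \left(-9\right) = \left(-3 - 5 \left(7 - -2\right)\right) \left(-4\right) 0 \left(-9\right) = \left(-3 - 5 \left(7 + 2\right)\right) 0 \left(-9\right) = \left(-3 - 45\right) 0 = \left(-48\right) 0 = 0$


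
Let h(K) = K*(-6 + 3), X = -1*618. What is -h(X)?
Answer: -1854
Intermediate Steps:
X = -618
h(K) = -3*K (h(K) = K*(-3) = -3*K)
-h(X) = -(-3)*(-618) = -1*1854 = -1854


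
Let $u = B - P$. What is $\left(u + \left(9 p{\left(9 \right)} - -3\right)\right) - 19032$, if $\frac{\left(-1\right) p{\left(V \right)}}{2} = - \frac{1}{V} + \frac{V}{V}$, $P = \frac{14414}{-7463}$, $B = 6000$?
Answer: $- \frac{97340421}{7463} \approx -13043.0$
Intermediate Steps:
$P = - \frac{14414}{7463}$ ($P = 14414 \left(- \frac{1}{7463}\right) = - \frac{14414}{7463} \approx -1.9314$)
$p{\left(V \right)} = -2 + \frac{2}{V}$ ($p{\left(V \right)} = - 2 \left(- \frac{1}{V} + \frac{V}{V}\right) = - 2 \left(- \frac{1}{V} + 1\right) = - 2 \left(1 - \frac{1}{V}\right) = -2 + \frac{2}{V}$)
$u = \frac{44792414}{7463}$ ($u = 6000 - - \frac{14414}{7463} = 6000 + \frac{14414}{7463} = \frac{44792414}{7463} \approx 6001.9$)
$\left(u + \left(9 p{\left(9 \right)} - -3\right)\right) - 19032 = \left(\frac{44792414}{7463} + \left(9 \left(-2 + \frac{2}{9}\right) - -3\right)\right) - 19032 = \left(\frac{44792414}{7463} + \left(9 \left(-2 + 2 \cdot \frac{1}{9}\right) + \left(-19 + 22\right)\right)\right) - 19032 = \left(\frac{44792414}{7463} + \left(9 \left(-2 + \frac{2}{9}\right) + 3\right)\right) - 19032 = \left(\frac{44792414}{7463} + \left(9 \left(- \frac{16}{9}\right) + 3\right)\right) - 19032 = \left(\frac{44792414}{7463} + \left(-16 + 3\right)\right) - 19032 = \left(\frac{44792414}{7463} - 13\right) - 19032 = \frac{44695395}{7463} - 19032 = - \frac{97340421}{7463}$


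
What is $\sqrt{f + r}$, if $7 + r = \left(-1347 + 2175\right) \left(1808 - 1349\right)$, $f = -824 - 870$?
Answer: $27 \sqrt{519} \approx 615.1$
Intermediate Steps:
$f = -1694$
$r = 380045$ ($r = -7 + \left(-1347 + 2175\right) \left(1808 - 1349\right) = -7 + 828 \cdot 459 = -7 + 380052 = 380045$)
$\sqrt{f + r} = \sqrt{-1694 + 380045} = \sqrt{378351} = 27 \sqrt{519}$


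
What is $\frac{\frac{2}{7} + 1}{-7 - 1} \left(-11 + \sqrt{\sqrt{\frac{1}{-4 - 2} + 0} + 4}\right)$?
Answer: $\frac{99}{56} - \frac{3 \sqrt{144 + 6 i \sqrt{6}}}{112} \approx 1.446 - 0.016382 i$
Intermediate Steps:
$\frac{\frac{2}{7} + 1}{-7 - 1} \left(-11 + \sqrt{\sqrt{\frac{1}{-4 - 2} + 0} + 4}\right) = \frac{2 \cdot \frac{1}{7} + 1}{-8} \left(-11 + \sqrt{\sqrt{\frac{1}{-6} + 0} + 4}\right) = \left(\frac{2}{7} + 1\right) \left(- \frac{1}{8}\right) \left(-11 + \sqrt{\sqrt{- \frac{1}{6} + 0} + 4}\right) = \frac{9}{7} \left(- \frac{1}{8}\right) \left(-11 + \sqrt{\sqrt{- \frac{1}{6}} + 4}\right) = - \frac{9 \left(-11 + \sqrt{\frac{i \sqrt{6}}{6} + 4}\right)}{56} = - \frac{9 \left(-11 + \sqrt{4 + \frac{i \sqrt{6}}{6}}\right)}{56} = \frac{99}{56} - \frac{9 \sqrt{4 + \frac{i \sqrt{6}}{6}}}{56}$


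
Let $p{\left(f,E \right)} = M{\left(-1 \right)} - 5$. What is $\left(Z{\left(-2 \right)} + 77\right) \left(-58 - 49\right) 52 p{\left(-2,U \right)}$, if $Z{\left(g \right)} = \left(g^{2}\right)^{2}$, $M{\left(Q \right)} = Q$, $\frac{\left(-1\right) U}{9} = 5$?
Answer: $3104712$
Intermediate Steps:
$U = -45$ ($U = \left(-9\right) 5 = -45$)
$p{\left(f,E \right)} = -6$ ($p{\left(f,E \right)} = -1 - 5 = -6$)
$Z{\left(g \right)} = g^{4}$
$\left(Z{\left(-2 \right)} + 77\right) \left(-58 - 49\right) 52 p{\left(-2,U \right)} = \left(\left(-2\right)^{4} + 77\right) \left(-58 - 49\right) 52 \left(-6\right) = \left(16 + 77\right) \left(-107\right) 52 \left(-6\right) = 93 \left(-107\right) 52 \left(-6\right) = \left(-9951\right) 52 \left(-6\right) = \left(-517452\right) \left(-6\right) = 3104712$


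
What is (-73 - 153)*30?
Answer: -6780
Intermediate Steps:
(-73 - 153)*30 = -226*30 = -6780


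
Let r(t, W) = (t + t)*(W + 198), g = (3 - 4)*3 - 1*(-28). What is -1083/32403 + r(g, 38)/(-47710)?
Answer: -14467511/51531571 ≈ -0.28075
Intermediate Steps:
g = 25 (g = -1*3 + 28 = -3 + 28 = 25)
r(t, W) = 2*t*(198 + W) (r(t, W) = (2*t)*(198 + W) = 2*t*(198 + W))
-1083/32403 + r(g, 38)/(-47710) = -1083/32403 + (2*25*(198 + 38))/(-47710) = -1083*1/32403 + (2*25*236)*(-1/47710) = -361/10801 + 11800*(-1/47710) = -361/10801 - 1180/4771 = -14467511/51531571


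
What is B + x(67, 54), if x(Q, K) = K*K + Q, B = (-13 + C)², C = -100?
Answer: 15752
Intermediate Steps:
B = 12769 (B = (-13 - 100)² = (-113)² = 12769)
x(Q, K) = Q + K² (x(Q, K) = K² + Q = Q + K²)
B + x(67, 54) = 12769 + (67 + 54²) = 12769 + (67 + 2916) = 12769 + 2983 = 15752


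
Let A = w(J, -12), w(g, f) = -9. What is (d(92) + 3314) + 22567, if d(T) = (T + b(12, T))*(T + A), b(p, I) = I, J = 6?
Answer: 41153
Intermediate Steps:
A = -9
d(T) = 2*T*(-9 + T) (d(T) = (T + T)*(T - 9) = (2*T)*(-9 + T) = 2*T*(-9 + T))
(d(92) + 3314) + 22567 = (2*92*(-9 + 92) + 3314) + 22567 = (2*92*83 + 3314) + 22567 = (15272 + 3314) + 22567 = 18586 + 22567 = 41153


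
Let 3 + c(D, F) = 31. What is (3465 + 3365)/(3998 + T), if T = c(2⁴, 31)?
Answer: 3415/2013 ≈ 1.6965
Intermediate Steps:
c(D, F) = 28 (c(D, F) = -3 + 31 = 28)
T = 28
(3465 + 3365)/(3998 + T) = (3465 + 3365)/(3998 + 28) = 6830/4026 = 6830*(1/4026) = 3415/2013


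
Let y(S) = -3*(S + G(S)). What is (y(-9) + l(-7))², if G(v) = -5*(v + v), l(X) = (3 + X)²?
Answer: 51529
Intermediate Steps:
G(v) = -10*v
y(S) = 27*S (y(S) = -3*(S - 10*S) = -(-27)*S = 27*S)
(y(-9) + l(-7))² = (27*(-9) + (3 - 7)²)² = (-243 + (-4)²)² = (-243 + 16)² = (-227)² = 51529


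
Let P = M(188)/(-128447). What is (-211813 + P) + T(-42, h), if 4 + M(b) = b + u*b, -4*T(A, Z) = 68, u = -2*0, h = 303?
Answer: -27208928194/128447 ≈ -2.1183e+5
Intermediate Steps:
u = 0
T(A, Z) = -17 (T(A, Z) = -¼*68 = -17)
M(b) = -4 + b (M(b) = -4 + (b + 0*b) = -4 + (b + 0) = -4 + b)
P = -184/128447 (P = (-4 + 188)/(-128447) = 184*(-1/128447) = -184/128447 ≈ -0.0014325)
(-211813 + P) + T(-42, h) = (-211813 - 184/128447) - 17 = -27206744595/128447 - 17 = -27208928194/128447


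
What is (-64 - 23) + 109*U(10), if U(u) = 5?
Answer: 458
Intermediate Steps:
(-64 - 23) + 109*U(10) = (-64 - 23) + 109*5 = -87 + 545 = 458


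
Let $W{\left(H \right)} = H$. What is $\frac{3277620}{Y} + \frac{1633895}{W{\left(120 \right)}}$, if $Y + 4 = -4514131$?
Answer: $\frac{295009171657}{21667848} \approx 13615.0$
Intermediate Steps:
$Y = -4514135$ ($Y = -4 - 4514131 = -4514135$)
$\frac{3277620}{Y} + \frac{1633895}{W{\left(120 \right)}} = \frac{3277620}{-4514135} + \frac{1633895}{120} = 3277620 \left(- \frac{1}{4514135}\right) + 1633895 \cdot \frac{1}{120} = - \frac{655524}{902827} + \frac{326779}{24} = \frac{295009171657}{21667848}$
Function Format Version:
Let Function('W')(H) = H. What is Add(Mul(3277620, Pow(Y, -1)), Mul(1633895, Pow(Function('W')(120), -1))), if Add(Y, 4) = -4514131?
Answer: Rational(295009171657, 21667848) ≈ 13615.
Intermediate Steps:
Y = -4514135 (Y = Add(-4, -4514131) = -4514135)
Add(Mul(3277620, Pow(Y, -1)), Mul(1633895, Pow(Function('W')(120), -1))) = Add(Mul(3277620, Pow(-4514135, -1)), Mul(1633895, Pow(120, -1))) = Add(Mul(3277620, Rational(-1, 4514135)), Mul(1633895, Rational(1, 120))) = Add(Rational(-655524, 902827), Rational(326779, 24)) = Rational(295009171657, 21667848)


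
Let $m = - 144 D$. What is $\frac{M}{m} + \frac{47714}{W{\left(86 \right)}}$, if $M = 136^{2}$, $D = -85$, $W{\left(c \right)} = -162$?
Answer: $- \frac{118673}{405} \approx -293.02$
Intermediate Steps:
$M = 18496$
$m = 12240$ ($m = \left(-144\right) \left(-85\right) = 12240$)
$\frac{M}{m} + \frac{47714}{W{\left(86 \right)}} = \frac{18496}{12240} + \frac{47714}{-162} = 18496 \cdot \frac{1}{12240} + 47714 \left(- \frac{1}{162}\right) = \frac{68}{45} - \frac{23857}{81} = - \frac{118673}{405}$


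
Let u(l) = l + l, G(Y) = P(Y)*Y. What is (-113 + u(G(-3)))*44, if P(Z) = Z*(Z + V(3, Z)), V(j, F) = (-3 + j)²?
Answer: -7348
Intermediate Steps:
P(Z) = Z² (P(Z) = Z*(Z + (-3 + 3)²) = Z*(Z + 0²) = Z*(Z + 0) = Z*Z = Z²)
G(Y) = Y³ (G(Y) = Y²*Y = Y³)
u(l) = 2*l
(-113 + u(G(-3)))*44 = (-113 + 2*(-3)³)*44 = (-113 + 2*(-27))*44 = (-113 - 54)*44 = -167*44 = -7348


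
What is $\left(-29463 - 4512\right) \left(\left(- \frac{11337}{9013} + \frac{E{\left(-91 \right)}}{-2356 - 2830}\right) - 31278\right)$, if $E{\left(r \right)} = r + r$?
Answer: $\frac{24836323393521000}{23370709} \approx 1.0627 \cdot 10^{9}$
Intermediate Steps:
$E{\left(r \right)} = 2 r$
$\left(-29463 - 4512\right) \left(\left(- \frac{11337}{9013} + \frac{E{\left(-91 \right)}}{-2356 - 2830}\right) - 31278\right) = \left(-29463 - 4512\right) \left(\left(- \frac{11337}{9013} + \frac{2 \left(-91\right)}{-2356 - 2830}\right) - 31278\right) = - 33975 \left(\left(\left(-11337\right) \frac{1}{9013} - \frac{182}{-5186}\right) - 31278\right) = - 33975 \left(\left(- \frac{11337}{9013} - - \frac{91}{2593}\right) - 31278\right) = - 33975 \left(\left(- \frac{11337}{9013} + \frac{91}{2593}\right) - 31278\right) = - 33975 \left(- \frac{28576658}{23370709} - 31278\right) = \left(-33975\right) \left(- \frac{731017612760}{23370709}\right) = \frac{24836323393521000}{23370709}$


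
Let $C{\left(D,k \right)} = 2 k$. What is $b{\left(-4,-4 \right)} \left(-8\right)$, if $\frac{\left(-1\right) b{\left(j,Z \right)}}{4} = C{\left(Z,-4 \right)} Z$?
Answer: $1024$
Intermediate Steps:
$b{\left(j,Z \right)} = 32 Z$ ($b{\left(j,Z \right)} = - 4 \cdot 2 \left(-4\right) Z = - 4 \left(- 8 Z\right) = 32 Z$)
$b{\left(-4,-4 \right)} \left(-8\right) = 32 \left(-4\right) \left(-8\right) = \left(-128\right) \left(-8\right) = 1024$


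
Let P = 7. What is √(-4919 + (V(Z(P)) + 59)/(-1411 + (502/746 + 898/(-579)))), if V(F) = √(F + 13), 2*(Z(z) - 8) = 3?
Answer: √(-9333694505420411978 - 2015891481519*√10)/43559866 ≈ 70.136*I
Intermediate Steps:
Z(z) = 19/2 (Z(z) = 8 + (½)*3 = 8 + 3/2 = 19/2)
V(F) = √(13 + F)
√(-4919 + (V(Z(P)) + 59)/(-1411 + (502/746 + 898/(-579)))) = √(-4919 + (√(13 + 19/2) + 59)/(-1411 + (502/746 + 898/(-579)))) = √(-4919 + (√(45/2) + 59)/(-1411 + (502*(1/746) + 898*(-1/579)))) = √(-4919 + (3*√10/2 + 59)/(-1411 + (251/373 - 898/579))) = √(-4919 + (59 + 3*√10/2)/(-1411 - 189625/215967)) = √(-4919 + (59 + 3*√10/2)/(-304919062/215967)) = √(-4919 + (59 + 3*√10/2)*(-215967/304919062)) = √(-4919 + (-12742053/304919062 - 647901*√10/609838124)) = √(-1499909608031/304919062 - 647901*√10/609838124)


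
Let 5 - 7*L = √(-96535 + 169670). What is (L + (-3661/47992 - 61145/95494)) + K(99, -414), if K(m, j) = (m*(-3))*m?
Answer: -9625173713957/327353432 - √73135/7 ≈ -29442.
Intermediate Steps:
L = 5/7 - √73135/7 (L = 5/7 - √(-96535 + 169670)/7 = 5/7 - √73135/7 ≈ -37.919)
K(m, j) = -3*m² (K(m, j) = (-3*m)*m = -3*m²)
(L + (-3661/47992 - 61145/95494)) + K(99, -414) = ((5/7 - √73135/7) + (-3661/47992 - 61145/95494)) - 3*99² = ((5/7 - √73135/7) + (-3661*1/47992 - 61145*1/95494)) - 3*9801 = ((5/7 - √73135/7) + (-523/6856 - 8735/13642)) - 29403 = ((5/7 - √73135/7) - 33510963/46764776) - 29403 = (-752861/327353432 - √73135/7) - 29403 = -9625173713957/327353432 - √73135/7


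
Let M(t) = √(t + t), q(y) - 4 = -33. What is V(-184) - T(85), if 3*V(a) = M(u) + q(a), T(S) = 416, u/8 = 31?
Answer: -1277/3 + 4*√31/3 ≈ -418.24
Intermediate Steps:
u = 248 (u = 8*31 = 248)
q(y) = -29 (q(y) = 4 - 33 = -29)
M(t) = √2*√t (M(t) = √(2*t) = √2*√t)
V(a) = -29/3 + 4*√31/3 (V(a) = (√2*√248 - 29)/3 = (√2*(2*√62) - 29)/3 = (4*√31 - 29)/3 = (-29 + 4*√31)/3 = -29/3 + 4*√31/3)
V(-184) - T(85) = (-29/3 + 4*√31/3) - 1*416 = (-29/3 + 4*√31/3) - 416 = -1277/3 + 4*√31/3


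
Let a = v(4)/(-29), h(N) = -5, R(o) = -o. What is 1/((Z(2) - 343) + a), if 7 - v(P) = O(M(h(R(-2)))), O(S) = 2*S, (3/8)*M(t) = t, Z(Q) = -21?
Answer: -87/31769 ≈ -0.0027385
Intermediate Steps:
M(t) = 8*t/3
v(P) = 101/3 (v(P) = 7 - 2*(8/3)*(-5) = 7 - 2*(-40)/3 = 7 - 1*(-80/3) = 7 + 80/3 = 101/3)
a = -101/87 (a = (101/3)/(-29) = (101/3)*(-1/29) = -101/87 ≈ -1.1609)
1/((Z(2) - 343) + a) = 1/((-21 - 343) - 101/87) = 1/(-364 - 101/87) = 1/(-31769/87) = -87/31769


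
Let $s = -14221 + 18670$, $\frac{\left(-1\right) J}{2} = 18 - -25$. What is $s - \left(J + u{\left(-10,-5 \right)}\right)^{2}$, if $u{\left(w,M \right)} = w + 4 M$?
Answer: $-9007$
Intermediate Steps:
$J = -86$ ($J = - 2 \left(18 - -25\right) = - 2 \left(18 + 25\right) = \left(-2\right) 43 = -86$)
$s = 4449$
$s - \left(J + u{\left(-10,-5 \right)}\right)^{2} = 4449 - \left(-86 + \left(-10 + 4 \left(-5\right)\right)\right)^{2} = 4449 - \left(-86 - 30\right)^{2} = 4449 - \left(-116\right)^{2} = 4449 - 13456 = -9007$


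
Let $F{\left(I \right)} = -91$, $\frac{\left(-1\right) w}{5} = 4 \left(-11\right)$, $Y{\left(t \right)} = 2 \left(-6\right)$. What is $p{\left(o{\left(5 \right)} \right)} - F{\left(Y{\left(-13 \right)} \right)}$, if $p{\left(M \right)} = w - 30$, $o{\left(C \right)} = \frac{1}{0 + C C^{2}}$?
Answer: $281$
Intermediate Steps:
$Y{\left(t \right)} = -12$
$w = 220$ ($w = - 5 \cdot 4 \left(-11\right) = \left(-5\right) \left(-44\right) = 220$)
$o{\left(C \right)} = \frac{1}{C^{3}}$ ($o{\left(C \right)} = \frac{1}{0 + C^{3}} = \frac{1}{C^{3}}$)
$p{\left(M \right)} = 190$ ($p{\left(M \right)} = 220 - 30 = 190$)
$p{\left(o{\left(5 \right)} \right)} - F{\left(Y{\left(-13 \right)} \right)} = 190 - -91 = 190 + 91 = 281$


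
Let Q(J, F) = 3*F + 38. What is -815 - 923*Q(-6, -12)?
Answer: -2661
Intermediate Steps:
Q(J, F) = 38 + 3*F
-815 - 923*Q(-6, -12) = -815 - 923*(38 + 3*(-12)) = -815 - 923*(38 - 36) = -815 - 923*2 = -815 - 1846 = -2661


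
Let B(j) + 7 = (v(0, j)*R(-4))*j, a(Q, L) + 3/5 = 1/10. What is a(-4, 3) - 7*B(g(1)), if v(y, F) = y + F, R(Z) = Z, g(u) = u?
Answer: 153/2 ≈ 76.500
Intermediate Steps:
a(Q, L) = -½ (a(Q, L) = -⅗ + 1/10 = -⅗ + ⅒ = -½)
v(y, F) = F + y
B(j) = -7 - 4*j² (B(j) = -7 + ((j + 0)*(-4))*j = -7 + (j*(-4))*j = -7 + (-4*j)*j = -7 - 4*j²)
a(-4, 3) - 7*B(g(1)) = -½ - 7*(-7 - 4*1²) = -½ - 7*(-7 - 4*1) = -½ - 7*(-7 - 4) = -½ - 7*(-11) = -½ + 77 = 153/2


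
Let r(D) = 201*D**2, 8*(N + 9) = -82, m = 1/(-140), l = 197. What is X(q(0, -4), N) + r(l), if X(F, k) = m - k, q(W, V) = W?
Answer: 546043977/70 ≈ 7.8006e+6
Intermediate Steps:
m = -1/140 ≈ -0.0071429
N = -77/4 (N = -9 + (1/8)*(-82) = -9 - 41/4 = -77/4 ≈ -19.250)
X(F, k) = -1/140 - k
X(q(0, -4), N) + r(l) = (-1/140 - 1*(-77/4)) + 201*197**2 = (-1/140 + 77/4) + 201*38809 = 1347/70 + 7800609 = 546043977/70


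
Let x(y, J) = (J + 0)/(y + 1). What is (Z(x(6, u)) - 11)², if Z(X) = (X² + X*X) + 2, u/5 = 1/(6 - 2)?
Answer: 12271009/153664 ≈ 79.856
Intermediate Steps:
u = 5/4 (u = 5/(6 - 2) = 5/4 ≈ 1.2500)
x(y, J) = J/(1 + y)
Z(X) = 2 + 2*X² (Z(X) = (X² + X²) + 2 = 2*X² + 2 = 2 + 2*X²)
(Z(x(6, u)) - 11)² = ((2 + 2*(5/(4*(1 + 6)))²) - 11)² = ((2 + 2*((5/4)/7)²) - 11)² = ((2 + 2*((5/4)*(⅐))²) - 11)² = ((2 + 2*(5/28)²) - 11)² = ((2 + 2*(25/784)) - 11)² = ((2 + 25/392) - 11)² = (809/392 - 11)² = (-3503/392)² = 12271009/153664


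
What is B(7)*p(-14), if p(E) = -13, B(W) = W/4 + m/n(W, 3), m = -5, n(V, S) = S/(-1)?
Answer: -533/12 ≈ -44.417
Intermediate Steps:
n(V, S) = -S (n(V, S) = S*(-1) = -S)
B(W) = 5/3 + W/4 (B(W) = W/4 - 5/((-1*3)) = W*(¼) - 5/(-3) = W/4 - 5*(-⅓) = W/4 + 5/3 = 5/3 + W/4)
B(7)*p(-14) = (5/3 + (¼)*7)*(-13) = (5/3 + 7/4)*(-13) = (41/12)*(-13) = -533/12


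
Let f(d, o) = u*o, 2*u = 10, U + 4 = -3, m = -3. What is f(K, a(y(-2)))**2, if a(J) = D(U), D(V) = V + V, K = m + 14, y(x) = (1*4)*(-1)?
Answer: 4900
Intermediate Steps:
y(x) = -4 (y(x) = 4*(-1) = -4)
U = -7 (U = -4 - 3 = -7)
K = 11 (K = -3 + 14 = 11)
D(V) = 2*V
a(J) = -14 (a(J) = 2*(-7) = -14)
u = 5 (u = (1/2)*10 = 5)
f(d, o) = 5*o
f(K, a(y(-2)))**2 = (5*(-14))**2 = (-70)**2 = 4900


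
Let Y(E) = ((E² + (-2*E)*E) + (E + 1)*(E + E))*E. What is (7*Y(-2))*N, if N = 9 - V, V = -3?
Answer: 0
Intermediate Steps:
Y(E) = E*(-E² + 2*E*(1 + E)) (Y(E) = ((E² - 2*E²) + (1 + E)*(2*E))*E = (-E² + 2*E*(1 + E))*E = E*(-E² + 2*E*(1 + E)))
N = 12 (N = 9 - 1*(-3) = 9 + 3 = 12)
(7*Y(-2))*N = (7*((-2)²*(2 - 2)))*12 = (7*(4*0))*12 = (7*0)*12 = 0*12 = 0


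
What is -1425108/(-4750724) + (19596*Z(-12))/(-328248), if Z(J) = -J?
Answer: -2254699303/5414637679 ≈ -0.41641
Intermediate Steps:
-1425108/(-4750724) + (19596*Z(-12))/(-328248) = -1425108/(-4750724) + (19596*(-1*(-12)))/(-328248) = -1425108*(-1/4750724) + (19596*12)*(-1/328248) = 356277/1187681 + 235152*(-1/328248) = 356277/1187681 - 3266/4559 = -2254699303/5414637679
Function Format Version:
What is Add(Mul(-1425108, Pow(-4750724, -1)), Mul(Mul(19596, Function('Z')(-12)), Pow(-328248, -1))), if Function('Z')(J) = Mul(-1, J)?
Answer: Rational(-2254699303, 5414637679) ≈ -0.41641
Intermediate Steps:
Add(Mul(-1425108, Pow(-4750724, -1)), Mul(Mul(19596, Function('Z')(-12)), Pow(-328248, -1))) = Add(Mul(-1425108, Pow(-4750724, -1)), Mul(Mul(19596, Mul(-1, -12)), Pow(-328248, -1))) = Add(Mul(-1425108, Rational(-1, 4750724)), Mul(Mul(19596, 12), Rational(-1, 328248))) = Add(Rational(356277, 1187681), Mul(235152, Rational(-1, 328248))) = Add(Rational(356277, 1187681), Rational(-3266, 4559)) = Rational(-2254699303, 5414637679)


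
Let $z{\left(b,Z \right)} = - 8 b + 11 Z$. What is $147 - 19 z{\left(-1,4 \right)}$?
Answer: $-841$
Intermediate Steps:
$147 - 19 z{\left(-1,4 \right)} = 147 - 19 \left(\left(-8\right) \left(-1\right) + 11 \cdot 4\right) = 147 - 19 \left(8 + 44\right) = 147 - 988 = -841$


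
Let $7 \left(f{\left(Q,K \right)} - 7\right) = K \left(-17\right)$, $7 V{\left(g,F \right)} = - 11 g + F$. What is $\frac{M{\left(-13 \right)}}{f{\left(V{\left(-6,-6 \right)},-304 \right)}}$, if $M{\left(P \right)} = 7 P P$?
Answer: $\frac{8281}{5217} \approx 1.5873$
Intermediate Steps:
$V{\left(g,F \right)} = - \frac{11 g}{7} + \frac{F}{7}$ ($V{\left(g,F \right)} = \frac{- 11 g + F}{7} = \frac{F - 11 g}{7} = - \frac{11 g}{7} + \frac{F}{7}$)
$M{\left(P \right)} = 7 P^{2}$
$f{\left(Q,K \right)} = 7 - \frac{17 K}{7}$ ($f{\left(Q,K \right)} = 7 + \frac{K \left(-17\right)}{7} = 7 + \frac{\left(-17\right) K}{7} = 7 - \frac{17 K}{7}$)
$\frac{M{\left(-13 \right)}}{f{\left(V{\left(-6,-6 \right)},-304 \right)}} = \frac{7 \left(-13\right)^{2}}{7 - - \frac{5168}{7}} = \frac{7 \cdot 169}{7 + \frac{5168}{7}} = \frac{1183}{\frac{5217}{7}} = 1183 \cdot \frac{7}{5217} = \frac{8281}{5217}$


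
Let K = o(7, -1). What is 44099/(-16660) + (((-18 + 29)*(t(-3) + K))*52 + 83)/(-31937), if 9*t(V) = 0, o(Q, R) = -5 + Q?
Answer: -1428831583/532070420 ≈ -2.6854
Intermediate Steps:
K = 2 (K = -5 + 7 = 2)
t(V) = 0 (t(V) = (1/9)*0 = 0)
44099/(-16660) + (((-18 + 29)*(t(-3) + K))*52 + 83)/(-31937) = 44099/(-16660) + (((-18 + 29)*(0 + 2))*52 + 83)/(-31937) = 44099*(-1/16660) + ((11*2)*52 + 83)*(-1/31937) = -44099/16660 + (22*52 + 83)*(-1/31937) = -44099/16660 + (1144 + 83)*(-1/31937) = -44099/16660 + 1227*(-1/31937) = -44099/16660 - 1227/31937 = -1428831583/532070420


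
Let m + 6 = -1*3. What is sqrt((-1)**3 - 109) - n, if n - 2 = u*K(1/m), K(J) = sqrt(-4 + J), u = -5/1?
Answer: -2 + I*sqrt(110) + 5*I*sqrt(37)/3 ≈ -2.0 + 20.626*I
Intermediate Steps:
m = -9 (m = -6 - 1*3 = -6 - 3 = -9)
u = -5 (u = -5*1 = -5)
n = 2 - 5*I*sqrt(37)/3 (n = 2 - 5*sqrt(-4 + 1/(-9)) = 2 - 5*sqrt(-4 - 1/9) = 2 - 5*I*sqrt(37)/3 ≈ 2.0 - 10.138*I)
sqrt((-1)**3 - 109) - n = sqrt((-1)**3 - 109) - (2 - 5*I*sqrt(37)/3) = sqrt(-1 - 109) + (-2 + 5*I*sqrt(37)/3) = sqrt(-110) + (-2 + 5*I*sqrt(37)/3) = I*sqrt(110) + (-2 + 5*I*sqrt(37)/3) = -2 + I*sqrt(110) + 5*I*sqrt(37)/3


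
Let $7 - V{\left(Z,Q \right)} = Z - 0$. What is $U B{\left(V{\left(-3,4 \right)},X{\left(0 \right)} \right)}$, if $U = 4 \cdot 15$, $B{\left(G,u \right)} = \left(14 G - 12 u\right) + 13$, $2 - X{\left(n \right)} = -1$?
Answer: $7020$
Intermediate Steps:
$V{\left(Z,Q \right)} = 7 - Z$ ($V{\left(Z,Q \right)} = 7 - \left(Z - 0\right) = 7 - \left(Z + 0\right) = 7 - Z$)
$X{\left(n \right)} = 3$ ($X{\left(n \right)} = 2 - -1 = 2 + 1 = 3$)
$B{\left(G,u \right)} = 13 - 12 u + 14 G$ ($B{\left(G,u \right)} = \left(- 12 u + 14 G\right) + 13 = 13 - 12 u + 14 G$)
$U = 60$
$U B{\left(V{\left(-3,4 \right)},X{\left(0 \right)} \right)} = 60 \left(13 - 36 + 14 \left(7 - -3\right)\right) = 60 \left(13 - 36 + 14 \left(7 + 3\right)\right) = 60 \left(13 - 36 + 14 \cdot 10\right) = 60 \left(13 - 36 + 140\right) = 60 \cdot 117 = 7020$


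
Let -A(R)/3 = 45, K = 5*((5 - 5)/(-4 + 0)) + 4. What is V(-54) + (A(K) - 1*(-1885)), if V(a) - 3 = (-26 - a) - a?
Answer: 1835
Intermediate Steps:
K = 4 (K = 5*(0/(-4)) + 4 = 5*(0*(-1/4)) + 4 = 5*0 + 4 = 0 + 4 = 4)
V(a) = -23 - 2*a (V(a) = 3 + ((-26 - a) - a) = 3 + (-26 - 2*a) = -23 - 2*a)
A(R) = -135 (A(R) = -3*45 = -135)
V(-54) + (A(K) - 1*(-1885)) = (-23 - 2*(-54)) + (-135 - 1*(-1885)) = (-23 + 108) + (-135 + 1885) = 85 + 1750 = 1835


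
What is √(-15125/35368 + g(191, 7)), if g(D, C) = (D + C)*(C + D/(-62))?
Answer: 13*√1379234392558/548204 ≈ 27.850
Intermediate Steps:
g(D, C) = (C + D)*(C - D/62) (g(D, C) = (C + D)*(C + D*(-1/62)) = (C + D)*(C - D/62))
√(-15125/35368 + g(191, 7)) = √(-15125/35368 + (7² - 1/62*191² + (61/62)*7*191)) = √(-15125*1/35368 + (49 - 1/62*36481 + 81557/62)) = √(-15125/35368 + (49 - 36481/62 + 81557/62)) = √(-15125/35368 + 24057/31) = √(850379101/1096408) = 13*√1379234392558/548204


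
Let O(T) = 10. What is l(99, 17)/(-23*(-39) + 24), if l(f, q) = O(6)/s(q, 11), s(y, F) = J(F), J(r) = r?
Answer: 10/10131 ≈ 0.00098707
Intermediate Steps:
s(y, F) = F
l(f, q) = 10/11
l(99, 17)/(-23*(-39) + 24) = 10/(11*(-23*(-39) + 24)) = 10/(11*(897 + 24)) = (10/11)/921 = (10/11)*(1/921) = 10/10131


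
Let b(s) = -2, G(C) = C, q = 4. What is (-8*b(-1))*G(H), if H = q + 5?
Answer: 144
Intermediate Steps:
H = 9 (H = 4 + 5 = 9)
(-8*b(-1))*G(H) = -8*(-2)*9 = 16*9 = 144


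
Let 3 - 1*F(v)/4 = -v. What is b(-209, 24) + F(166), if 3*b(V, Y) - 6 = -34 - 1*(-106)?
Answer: 702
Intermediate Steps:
b(V, Y) = 26 (b(V, Y) = 2 + (-34 - 1*(-106))/3 = 2 + (-34 + 106)/3 = 2 + (⅓)*72 = 2 + 24 = 26)
F(v) = 12 + 4*v (F(v) = 12 - (-4)*v = 12 + 4*v)
b(-209, 24) + F(166) = 26 + (12 + 4*166) = 26 + (12 + 664) = 26 + 676 = 702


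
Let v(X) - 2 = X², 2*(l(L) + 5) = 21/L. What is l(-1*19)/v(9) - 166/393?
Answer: -606487/1239522 ≈ -0.48929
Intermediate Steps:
l(L) = -5 + 21/(2*L) (l(L) = -5 + (21/L)/2 = -5 + 21/(2*L))
v(X) = 2 + X²
l(-1*19)/v(9) - 166/393 = (-5 + 21/(2*((-1*19))))/(2 + 9²) - 166/393 = (-5 + (21/2)/(-19))/(2 + 81) - 166*1/393 = (-5 + (21/2)*(-1/19))/83 - 166/393 = (-5 - 21/38)*(1/83) - 166/393 = -211/38*1/83 - 166/393 = -211/3154 - 166/393 = -606487/1239522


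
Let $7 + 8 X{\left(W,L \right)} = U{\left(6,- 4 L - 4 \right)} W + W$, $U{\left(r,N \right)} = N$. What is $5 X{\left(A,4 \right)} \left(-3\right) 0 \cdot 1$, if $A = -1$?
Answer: $0$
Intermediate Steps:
$X{\left(W,L \right)} = - \frac{7}{8} + \frac{W}{8} + \frac{W \left(-4 - 4 L\right)}{8}$ ($X{\left(W,L \right)} = - \frac{7}{8} + \frac{\left(- 4 L - 4\right) W + W}{8} = - \frac{7}{8} + \frac{\left(-4 - 4 L\right) W + W}{8} = - \frac{7}{8} + \frac{W \left(-4 - 4 L\right) + W}{8} = - \frac{7}{8} + \frac{W + W \left(-4 - 4 L\right)}{8} = - \frac{7}{8} + \left(\frac{W}{8} + \frac{W \left(-4 - 4 L\right)}{8}\right) = - \frac{7}{8} + \frac{W}{8} + \frac{W \left(-4 - 4 L\right)}{8}$)
$5 X{\left(A,4 \right)} \left(-3\right) 0 \cdot 1 = 5 \left(- \frac{7}{8} + \frac{1}{8} \left(-1\right) - - \frac{1 + 4}{2}\right) \left(-3\right) 0 \cdot 1 = 5 \left(- \frac{7}{8} - \frac{1}{8} - \left(- \frac{1}{2}\right) 5\right) 0 \cdot 1 = 5 \left(- \frac{7}{8} - \frac{1}{8} + \frac{5}{2}\right) 0 = 5 \cdot \frac{3}{2} \cdot 0 = \frac{15}{2} \cdot 0 = 0$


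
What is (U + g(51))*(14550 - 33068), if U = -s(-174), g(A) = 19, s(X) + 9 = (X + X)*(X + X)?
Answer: 2242085368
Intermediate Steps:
s(X) = -9 + 4*X² (s(X) = -9 + (X + X)*(X + X) = -9 + (2*X)*(2*X) = -9 + 4*X²)
U = -121095 (U = -(-9 + 4*(-174)²) = -(-9 + 4*30276) = -(-9 + 121104) = -1*121095 = -121095)
(U + g(51))*(14550 - 33068) = (-121095 + 19)*(14550 - 33068) = -121076*(-18518) = 2242085368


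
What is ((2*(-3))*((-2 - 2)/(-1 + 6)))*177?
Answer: 4248/5 ≈ 849.60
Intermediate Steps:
((2*(-3))*((-2 - 2)/(-1 + 6)))*177 = -(-24)/5*177 = -6*(-4/5)*177 = (24/5)*177 = 4248/5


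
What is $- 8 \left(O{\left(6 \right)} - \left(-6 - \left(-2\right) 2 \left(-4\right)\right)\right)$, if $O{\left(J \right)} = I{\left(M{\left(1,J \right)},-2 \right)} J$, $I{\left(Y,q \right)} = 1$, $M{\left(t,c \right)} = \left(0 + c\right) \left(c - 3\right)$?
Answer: $-224$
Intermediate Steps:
$M{\left(t,c \right)} = c \left(-3 + c\right)$
$O{\left(J \right)} = J$ ($O{\left(J \right)} = 1 J = J$)
$- 8 \left(O{\left(6 \right)} - \left(-6 - \left(-2\right) 2 \left(-4\right)\right)\right) = - 8 \left(6 - \left(-6 - \left(-2\right) 2 \left(-4\right)\right)\right) = - 8 \left(6 + \left(\left(\left(-4\right) \left(-4\right) - 5\right) + 11\right)\right) = - 8 \left(6 + \left(\left(16 - 5\right) + 11\right)\right) = - 8 \left(6 + \left(11 + 11\right)\right) = - 8 \left(6 + 22\right) = \left(-8\right) 28 = -224$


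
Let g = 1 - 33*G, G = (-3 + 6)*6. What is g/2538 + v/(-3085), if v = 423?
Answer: -2902979/7829730 ≈ -0.37076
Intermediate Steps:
G = 18 (G = 3*6 = 18)
g = -593 (g = 1 - 33*18 = 1 - 594 = -593)
g/2538 + v/(-3085) = -593/2538 + 423/(-3085) = -593*1/2538 + 423*(-1/3085) = -593/2538 - 423/3085 = -2902979/7829730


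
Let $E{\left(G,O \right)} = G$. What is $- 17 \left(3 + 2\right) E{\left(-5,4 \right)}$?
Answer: $425$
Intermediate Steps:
$- 17 \left(3 + 2\right) E{\left(-5,4 \right)} = - 17 \left(3 + 2\right) \left(-5\right) = \left(-17\right) 5 \left(-5\right) = \left(-85\right) \left(-5\right) = 425$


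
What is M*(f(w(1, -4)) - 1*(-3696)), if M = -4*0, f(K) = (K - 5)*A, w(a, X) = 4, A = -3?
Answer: 0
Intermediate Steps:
f(K) = 15 - 3*K (f(K) = (K - 5)*(-3) = (-5 + K)*(-3) = 15 - 3*K)
M = 0
M*(f(w(1, -4)) - 1*(-3696)) = 0*((15 - 3*4) - 1*(-3696)) = 0*((15 - 12) + 3696) = 0*(3 + 3696) = 0*3699 = 0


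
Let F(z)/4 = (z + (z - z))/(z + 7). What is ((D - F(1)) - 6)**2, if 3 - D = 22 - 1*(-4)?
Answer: 3481/4 ≈ 870.25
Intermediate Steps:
F(z) = 4*z/(7 + z) (F(z) = 4*((z + (z - z))/(z + 7)) = 4*((z + 0)/(7 + z)) = 4*(z/(7 + z)) = 4*z/(7 + z))
D = -23 (D = 3 - (22 - 1*(-4)) = 3 - (22 + 4) = 3 - 1*26 = 3 - 26 = -23)
((D - F(1)) - 6)**2 = ((-23 - 4/(7 + 1)) - 6)**2 = ((-23 - 4/8) - 6)**2 = ((-23 - 1*1/2) - 6)**2 = ((-23 - 1/2) - 6)**2 = (-47/2 - 6)**2 = (-59/2)**2 = 3481/4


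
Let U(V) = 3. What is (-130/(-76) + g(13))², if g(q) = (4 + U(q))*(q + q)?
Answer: 48734361/1444 ≈ 33750.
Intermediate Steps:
g(q) = 14*q (g(q) = (4 + 3)*(q + q) = 7*(2*q) = 14*q)
(-130/(-76) + g(13))² = (-130/(-76) + 14*13)² = (-130*(-1/76) + 182)² = (65/38 + 182)² = (6981/38)² = 48734361/1444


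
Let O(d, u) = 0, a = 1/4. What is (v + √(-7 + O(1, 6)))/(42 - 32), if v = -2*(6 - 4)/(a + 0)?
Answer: -8/5 + I*√7/10 ≈ -1.6 + 0.26458*I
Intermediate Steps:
a = ¼ ≈ 0.25000
v = -16 (v = -2*(6 - 4)/(¼ + 0) = -4/¼ = -4*4 = -2*8 = -16)
(v + √(-7 + O(1, 6)))/(42 - 32) = (-16 + √(-7 + 0))/(42 - 32) = (-16 + √(-7))/10 = (-16 + I*√7)/10 = -8/5 + I*√7/10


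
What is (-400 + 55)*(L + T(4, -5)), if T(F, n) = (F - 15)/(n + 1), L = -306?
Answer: 418485/4 ≈ 1.0462e+5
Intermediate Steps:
T(F, n) = (-15 + F)/(1 + n)
(-400 + 55)*(L + T(4, -5)) = (-400 + 55)*(-306 + (-15 + 4)/(1 - 5)) = -345*(-306 - 11/(-4)) = -345*(-306 - ¼*(-11)) = -345*(-306 + 11/4) = -345*(-1213/4) = 418485/4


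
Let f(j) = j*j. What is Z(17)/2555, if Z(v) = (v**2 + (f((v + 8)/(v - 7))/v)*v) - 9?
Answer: 229/2044 ≈ 0.11204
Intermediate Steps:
f(j) = j**2
Z(v) = -9 + v**2 + (8 + v)**2/(-7 + v)**2 (Z(v) = (v**2 + (((v + 8)/(v - 7))**2/v)*v) - 9 = (v**2 + (((8 + v)/(-7 + v))**2/v)*v) - 9 = (v**2 + (((8 + v)**2/(-7 + v)**2)/v)*v) - 9 = (v**2 + ((8 + v)**2/(v*(-7 + v)**2))*v) - 9 = (v**2 + (8 + v)**2/(-7 + v)**2) - 9 = -9 + v**2 + (8 + v)**2/(-7 + v)**2)
Z(17)/2555 = (-9 + 17**2 + (8 + 17)**2/(-7 + 17)**2)/2555 = (-9 + 289 + 25**2/10**2)*(1/2555) = (-9 + 289 + (1/100)*625)*(1/2555) = (-9 + 289 + 25/4)*(1/2555) = (1145/4)*(1/2555) = 229/2044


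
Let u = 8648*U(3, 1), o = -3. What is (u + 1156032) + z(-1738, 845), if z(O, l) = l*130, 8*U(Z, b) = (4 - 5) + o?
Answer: 1261558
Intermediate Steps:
U(Z, b) = -½ (U(Z, b) = ((4 - 5) - 3)/8 = (-1 - 3)/8 = (⅛)*(-4) = -½)
z(O, l) = 130*l
u = -4324 (u = 8648*(-½) = -4324)
(u + 1156032) + z(-1738, 845) = (-4324 + 1156032) + 130*845 = 1151708 + 109850 = 1261558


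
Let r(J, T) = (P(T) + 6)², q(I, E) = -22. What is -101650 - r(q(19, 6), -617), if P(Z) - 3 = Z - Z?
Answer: -101731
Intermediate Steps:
P(Z) = 3 (P(Z) = 3 + (Z - Z) = 3 + 0 = 3)
r(J, T) = 81 (r(J, T) = (3 + 6)² = 9² = 81)
-101650 - r(q(19, 6), -617) = -101650 - 1*81 = -101650 - 81 = -101731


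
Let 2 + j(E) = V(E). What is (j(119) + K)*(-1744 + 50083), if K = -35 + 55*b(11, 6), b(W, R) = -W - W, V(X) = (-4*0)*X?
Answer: -60278733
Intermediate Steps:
V(X) = 0 (V(X) = 0*X = 0)
b(W, R) = -2*W
j(E) = -2 (j(E) = -2 + 0 = -2)
K = -1245 (K = -35 + 55*(-2*11) = -35 + 55*(-22) = -35 - 1210 = -1245)
(j(119) + K)*(-1744 + 50083) = (-2 - 1245)*(-1744 + 50083) = -1247*48339 = -60278733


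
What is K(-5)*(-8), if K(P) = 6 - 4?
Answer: -16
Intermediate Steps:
K(P) = 2
K(-5)*(-8) = 2*(-8) = -16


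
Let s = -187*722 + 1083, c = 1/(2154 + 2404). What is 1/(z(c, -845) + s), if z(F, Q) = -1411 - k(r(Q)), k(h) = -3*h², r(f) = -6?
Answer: -1/135234 ≈ -7.3946e-6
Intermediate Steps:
c = 1/4558 ≈ 0.00021939
z(F, Q) = -1303 (z(F, Q) = -1411 - (-3)*(-6)² = -1411 - (-3)*36 = -1411 - 1*(-108) = -1411 + 108 = -1303)
s = -133931 (s = -135014 + 1083 = -133931)
1/(z(c, -845) + s) = 1/(-1303 - 133931) = 1/(-135234) = -1/135234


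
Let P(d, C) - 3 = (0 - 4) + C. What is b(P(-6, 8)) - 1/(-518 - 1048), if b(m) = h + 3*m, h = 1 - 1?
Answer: 32887/1566 ≈ 21.001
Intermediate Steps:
P(d, C) = -1 + C (P(d, C) = 3 + ((0 - 4) + C) = 3 + (-4 + C) = -1 + C)
h = 0
b(m) = 3*m (b(m) = 0 + 3*m = 3*m)
b(P(-6, 8)) - 1/(-518 - 1048) = 3*(-1 + 8) - 1/(-518 - 1048) = 3*7 - 1/(-1566) = 21 - 1*(-1/1566) = 21 + 1/1566 = 32887/1566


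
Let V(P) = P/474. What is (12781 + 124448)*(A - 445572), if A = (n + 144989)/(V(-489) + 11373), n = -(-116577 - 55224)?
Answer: -109857412783402968/1796771 ≈ -6.1142e+10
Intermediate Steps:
V(P) = P/474 (V(P) = P*(1/474) = P/474)
n = 171801 (n = -1*(-171801) = 171801)
A = 50052820/1796771 (A = (171801 + 144989)/((1/474)*(-489) + 11373) = 316790/(-163/158 + 11373) = 316790/(1796771/158) = 316790*(158/1796771) = 50052820/1796771 ≈ 27.857)
(12781 + 124448)*(A - 445572) = (12781 + 124448)*(50052820/1796771 - 445572) = 137229*(-800540795192/1796771) = -109857412783402968/1796771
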